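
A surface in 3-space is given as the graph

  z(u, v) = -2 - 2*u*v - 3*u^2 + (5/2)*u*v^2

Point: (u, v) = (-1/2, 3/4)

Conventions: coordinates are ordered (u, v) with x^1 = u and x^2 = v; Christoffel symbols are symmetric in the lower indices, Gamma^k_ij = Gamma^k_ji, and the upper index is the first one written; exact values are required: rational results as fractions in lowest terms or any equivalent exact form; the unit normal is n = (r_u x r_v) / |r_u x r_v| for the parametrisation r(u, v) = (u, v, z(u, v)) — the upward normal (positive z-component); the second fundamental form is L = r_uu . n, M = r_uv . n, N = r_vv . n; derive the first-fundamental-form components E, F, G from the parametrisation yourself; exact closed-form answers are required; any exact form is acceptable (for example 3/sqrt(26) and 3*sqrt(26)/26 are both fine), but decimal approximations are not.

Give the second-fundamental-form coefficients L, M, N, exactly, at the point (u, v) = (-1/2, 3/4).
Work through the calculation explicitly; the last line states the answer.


z_u = 93/32, z_v = -7/8, z_uu = -6, z_uv = 7/4, z_vv = -5/2
E = 9673/1024, F = -651/256, G = 113/64; answer radicand W^2 = 10457/1024
unnormalised second-form numerators: l = -6, m = 7/4, n = -5/2; L = l/sqrt(10457/1024), and similarly M = m/sqrt(W^2), N = n/sqrt(W^2)

Answer: L = -192*sqrt(10457)/10457, M = 56*sqrt(10457)/10457, N = -80*sqrt(10457)/10457


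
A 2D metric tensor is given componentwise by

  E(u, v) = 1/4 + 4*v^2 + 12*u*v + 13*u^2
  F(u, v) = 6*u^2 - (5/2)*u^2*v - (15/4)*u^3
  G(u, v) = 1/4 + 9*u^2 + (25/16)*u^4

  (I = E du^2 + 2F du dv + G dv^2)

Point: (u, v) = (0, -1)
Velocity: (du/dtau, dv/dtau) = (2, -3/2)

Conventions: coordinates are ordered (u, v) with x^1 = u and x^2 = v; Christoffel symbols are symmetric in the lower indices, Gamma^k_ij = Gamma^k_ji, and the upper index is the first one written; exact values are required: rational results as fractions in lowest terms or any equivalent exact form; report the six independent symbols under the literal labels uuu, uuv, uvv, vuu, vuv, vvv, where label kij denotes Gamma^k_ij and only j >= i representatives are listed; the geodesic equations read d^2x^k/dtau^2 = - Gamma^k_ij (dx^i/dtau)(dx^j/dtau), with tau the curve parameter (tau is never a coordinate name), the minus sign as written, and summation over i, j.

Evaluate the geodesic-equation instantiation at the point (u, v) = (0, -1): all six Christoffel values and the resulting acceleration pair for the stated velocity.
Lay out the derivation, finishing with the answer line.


E = 17/4, F = 0, G = 1/4 at the point
E_u = -12, E_v = -8, F_u = 0, F_v = 0, G_u = 0, G_v = 0
EG - F^2 = 17/16;  g^inv = (16/17) * [[1/4, 0], [0, 17/4]]
first-kind symbols [ij,l] = (1/2)(d_i g_jl + d_j g_il - d_l g_ij): [uu,u] = E_u/2 = -6, [uu,v] = F_u - E_v/2 = 4, [uv,u] = E_v/2 = -4, [uv,v] = G_u/2 = 0, [vv,u] = F_v - G_u/2 = 0, [vv,v] = G_v/2 = 0
Gamma^u_ij = (G*[ij,u] - F*[ij,v])/(EG - F^2), Gamma^v_ij = (E*[ij,v] - F*[ij,u])/(EG - F^2)
Gamma_uuu = -24/17, Gamma_uuv = -16/17, Gamma_uvv = 0, Gamma_vuu = 16, Gamma_vuv = 0, Gamma_vvv = 0
d^2u/dtau^2 = -(Gamma_uuu*(2)^2 + 2*Gamma_uuv*(2)*(-3/2) + Gamma_uvv*(-3/2)^2) = 0
d^2v/dtau^2 = -(Gamma_vuu*(2)^2 + 2*Gamma_vuv*(2)*(-3/2) + Gamma_vvv*(-3/2)^2) = -64

Answer: Gamma_uuu = -24/17, Gamma_uuv = -16/17, Gamma_uvv = 0, Gamma_vuu = 16, Gamma_vuv = 0, Gamma_vvv = 0; accelerations (d^2u/dtau^2, d^2v/dtau^2) = (0, -64)


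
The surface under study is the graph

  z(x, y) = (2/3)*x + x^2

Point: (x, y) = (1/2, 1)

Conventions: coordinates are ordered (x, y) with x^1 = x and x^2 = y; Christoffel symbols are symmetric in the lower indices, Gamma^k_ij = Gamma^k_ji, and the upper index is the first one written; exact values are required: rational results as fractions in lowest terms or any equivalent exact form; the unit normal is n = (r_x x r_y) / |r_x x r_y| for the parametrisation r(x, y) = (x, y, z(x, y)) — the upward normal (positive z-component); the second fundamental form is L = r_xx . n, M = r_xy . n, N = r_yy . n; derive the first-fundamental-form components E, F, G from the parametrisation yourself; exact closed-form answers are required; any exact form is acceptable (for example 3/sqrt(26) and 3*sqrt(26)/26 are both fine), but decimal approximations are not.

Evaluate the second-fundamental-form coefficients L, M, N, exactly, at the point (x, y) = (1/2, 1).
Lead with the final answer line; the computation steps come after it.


Answer: L = 3*sqrt(34)/17, M = 0, N = 0

z_x = 5/3, z_y = 0, z_xx = 2, z_xy = 0, z_yy = 0
E = 34/9, F = 0, G = 1; answer radicand W^2 = 34/9
unnormalised second-form numerators: l = 2, m = 0, n = 0; L = l/sqrt(34/9), and similarly M = m/sqrt(W^2), N = n/sqrt(W^2)


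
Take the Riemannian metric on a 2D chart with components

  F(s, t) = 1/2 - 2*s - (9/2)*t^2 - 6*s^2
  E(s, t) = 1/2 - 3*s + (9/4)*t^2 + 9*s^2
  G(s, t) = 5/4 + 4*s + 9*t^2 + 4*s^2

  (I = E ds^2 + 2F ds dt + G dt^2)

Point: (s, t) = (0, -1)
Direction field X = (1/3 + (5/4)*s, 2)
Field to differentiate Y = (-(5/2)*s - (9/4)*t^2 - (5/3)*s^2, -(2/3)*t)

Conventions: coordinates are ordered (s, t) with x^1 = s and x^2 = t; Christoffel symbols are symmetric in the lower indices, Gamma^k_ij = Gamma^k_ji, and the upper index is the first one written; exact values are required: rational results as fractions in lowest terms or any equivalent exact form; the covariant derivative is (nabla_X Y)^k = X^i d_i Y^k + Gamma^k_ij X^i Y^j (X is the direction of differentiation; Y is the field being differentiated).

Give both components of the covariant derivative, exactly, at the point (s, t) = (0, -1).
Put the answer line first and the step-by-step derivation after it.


Answer: (nabla_X Y)^s = 12811/702, (nabla_X Y)^t = 811/1404

E = 11/4, F = -4, G = 41/4 at the point
E_s = -3, E_t = -9/2, F_s = -2, F_t = 9, G_s = 4, G_t = -18
EG - F^2 = 195/16;  g^inv = (16/195) * [[41/4, 4], [4, 11/4]]
first-kind symbols [ij,l] = (1/2)(d_i g_jl + d_j g_il - d_l g_ij): [ss,s] = E_s/2 = -3/2, [ss,t] = F_s - E_t/2 = 1/4, [st,s] = E_t/2 = -9/4, [st,t] = G_s/2 = 2, [tt,s] = F_t - G_s/2 = 7, [tt,t] = G_t/2 = -9
Gamma^s_ij = (G*[ij,s] - F*[ij,t])/(EG - F^2), Gamma^t_ij = (E*[ij,t] - F*[ij,s])/(EG - F^2)
Gamma_sss = -46/39, Gamma_sst = -241/195, Gamma_stt = 44/15, Gamma_tss = -17/39, Gamma_tst = -56/195, Gamma_ttt = 4/15
X = (1/3, 2), Y = (-9/4, 2/3) at the point


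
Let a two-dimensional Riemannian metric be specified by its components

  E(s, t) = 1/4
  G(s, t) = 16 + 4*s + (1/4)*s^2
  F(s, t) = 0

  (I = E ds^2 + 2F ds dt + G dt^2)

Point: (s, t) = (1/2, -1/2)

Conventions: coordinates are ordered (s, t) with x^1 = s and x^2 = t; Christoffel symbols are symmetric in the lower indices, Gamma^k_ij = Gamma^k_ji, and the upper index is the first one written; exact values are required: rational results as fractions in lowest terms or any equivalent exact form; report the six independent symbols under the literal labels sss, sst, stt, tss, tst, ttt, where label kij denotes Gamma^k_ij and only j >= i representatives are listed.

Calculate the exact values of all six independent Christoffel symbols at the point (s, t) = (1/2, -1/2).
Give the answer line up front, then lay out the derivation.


Answer: Gamma_sss = 0, Gamma_sst = 0, Gamma_stt = -17/2, Gamma_tss = 0, Gamma_tst = 2/17, Gamma_ttt = 0

E = 1/4, F = 0, G = 289/16 at the point
E_s = 0, E_t = 0, F_s = 0, F_t = 0, G_s = 17/4, G_t = 0
EG - F^2 = 289/64;  g^inv = (64/289) * [[289/16, 0], [0, 1/4]]
first-kind symbols [ij,l] = (1/2)(d_i g_jl + d_j g_il - d_l g_ij): [ss,s] = E_s/2 = 0, [ss,t] = F_s - E_t/2 = 0, [st,s] = E_t/2 = 0, [st,t] = G_s/2 = 17/8, [tt,s] = F_t - G_s/2 = -17/8, [tt,t] = G_t/2 = 0
Gamma^s_ij = (G*[ij,s] - F*[ij,t])/(EG - F^2), Gamma^t_ij = (E*[ij,t] - F*[ij,s])/(EG - F^2)


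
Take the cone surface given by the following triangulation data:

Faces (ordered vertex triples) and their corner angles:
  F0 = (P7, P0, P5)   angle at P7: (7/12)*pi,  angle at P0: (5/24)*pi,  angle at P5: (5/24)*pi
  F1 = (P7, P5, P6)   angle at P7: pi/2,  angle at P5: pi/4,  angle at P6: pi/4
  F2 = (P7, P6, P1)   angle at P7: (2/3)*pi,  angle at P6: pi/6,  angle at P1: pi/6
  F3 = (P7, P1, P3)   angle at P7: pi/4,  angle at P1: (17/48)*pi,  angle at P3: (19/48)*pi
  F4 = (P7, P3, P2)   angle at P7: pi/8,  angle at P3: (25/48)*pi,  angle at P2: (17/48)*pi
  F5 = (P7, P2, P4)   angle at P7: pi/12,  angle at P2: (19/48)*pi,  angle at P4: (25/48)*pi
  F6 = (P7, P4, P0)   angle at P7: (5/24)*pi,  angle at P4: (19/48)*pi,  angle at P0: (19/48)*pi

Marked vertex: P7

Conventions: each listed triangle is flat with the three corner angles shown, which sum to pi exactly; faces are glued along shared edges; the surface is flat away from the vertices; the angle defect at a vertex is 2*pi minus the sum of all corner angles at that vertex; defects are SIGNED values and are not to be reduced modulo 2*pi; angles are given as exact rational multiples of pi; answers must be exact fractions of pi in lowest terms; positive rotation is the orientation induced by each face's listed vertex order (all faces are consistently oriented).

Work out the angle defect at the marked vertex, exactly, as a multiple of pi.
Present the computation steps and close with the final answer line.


Sum of corner angles at P7: (29/12)*pi
defect = 2*pi - (29/12)*pi

Answer: defect(P7) = (-5/12)*pi


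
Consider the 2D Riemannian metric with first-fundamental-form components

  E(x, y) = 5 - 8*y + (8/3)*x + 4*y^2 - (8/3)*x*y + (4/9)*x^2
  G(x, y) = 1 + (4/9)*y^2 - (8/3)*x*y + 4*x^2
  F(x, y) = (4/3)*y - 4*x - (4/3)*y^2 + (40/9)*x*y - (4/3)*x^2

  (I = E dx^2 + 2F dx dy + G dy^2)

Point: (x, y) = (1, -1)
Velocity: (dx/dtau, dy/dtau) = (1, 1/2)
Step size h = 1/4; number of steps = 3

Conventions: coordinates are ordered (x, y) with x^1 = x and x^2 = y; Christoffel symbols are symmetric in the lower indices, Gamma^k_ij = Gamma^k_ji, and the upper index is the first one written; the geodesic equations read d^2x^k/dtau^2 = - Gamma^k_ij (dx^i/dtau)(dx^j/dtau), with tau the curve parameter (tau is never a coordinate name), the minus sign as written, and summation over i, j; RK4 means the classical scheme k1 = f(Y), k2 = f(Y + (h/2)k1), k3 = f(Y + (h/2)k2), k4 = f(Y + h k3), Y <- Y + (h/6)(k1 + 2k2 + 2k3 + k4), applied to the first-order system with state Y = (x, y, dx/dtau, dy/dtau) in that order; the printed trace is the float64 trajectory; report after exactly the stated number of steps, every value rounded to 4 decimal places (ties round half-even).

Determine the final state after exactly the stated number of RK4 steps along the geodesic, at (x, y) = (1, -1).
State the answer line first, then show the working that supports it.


Answer: x = 1.7948, y = -0.6549, dx/dtau = 1.1104, dy/dtau = 0.4209

f(Y) = (dx/dtau, dy/dtau, -Gamma^x_ij Y'^i Y'^j, -Gamma^y_ij Y'^i Y'^j) with the Gammas evaluated at the stage position; h = 0.250000; intermediate values shown to 6 dp
step 0: x = 1.0000, y = -1.0000, dx/dtau = 1.0000, dy/dtau = 0.5000
step 1:
  k1: at (x, y) = (1.000000, -1.000000), (dx/dtau, dy/dtau) = (1.000000, 0.500000); Gamma_xxx = 0.104089, Gamma_xxy = -0.312268, Gamma_xyy = 0.104089, Gamma_yxx = -0.059480, Gamma_yxy = 0.178439, Gamma_yyy = -0.059480; k1 = (1.000000, 0.500000, 0.182156, -0.104089)
  k2: at (x, y) = (1.125000, -0.937500), (dx/dtau, dy/dtau) = (1.022770, 0.486989); Gamma_xxx = 0.100578, Gamma_xxy = -0.301733, Gamma_xyy = 0.100578, Gamma_yxx = -0.062521, Gamma_yxy = 0.187564, Gamma_yyy = -0.062521; k2 = (1.022770, 0.486989, 0.171510, -0.106614)
  k3: at (x, y) = (1.127846, -0.939126), (dx/dtau, dy/dtau) = (1.021439, 0.486673); Gamma_xxx = 0.100406, Gamma_xxy = -0.301217, Gamma_xyy = 0.100406, Gamma_yxx = -0.062492, Gamma_yxy = 0.187476, Gamma_yyy = -0.062492; k3 = (1.021439, 0.486673, 0.170936, -0.106390)
  k4: at (x, y) = (1.255360, -0.878332), (dx/dtau, dy/dtau) = (1.042734, 0.473403); Gamma_xxx = 0.096642, Gamma_xxy = -0.289927, Gamma_xyy = 0.096642, Gamma_yxx = -0.065141, Gamma_yxy = 0.195424, Gamma_yyy = -0.065141; k4 = (1.042734, 0.473403, 0.159498, -0.107509)
  Y <- Y + (h/6)(k1 + 2k2 + 2k3 + k4): x = 1.2555, y = -0.8783, dx/dtau = 1.0428, dy/dtau = 0.4734
step 2:
  k1: at (x, y) = (1.255465, -0.878303), (dx/dtau, dy/dtau) = (1.042773, 0.473433); Gamma_xxx = 0.096639, Gamma_xxy = -0.289916, Gamma_xyy = 0.096639, Gamma_yxx = -0.065143, Gamma_yxy = 0.195428, Gamma_yyy = -0.065143; k1 = (1.042773, 0.473433, 0.159510, -0.107523)
  k2: at (x, y) = (1.385811, -0.819124), (dx/dtau, dy/dtau) = (1.062712, 0.459993); Gamma_xxx = 0.092669, Gamma_xxy = -0.278008, Gamma_xyy = 0.092669, Gamma_yxx = -0.067392, Gamma_yxy = 0.202175, Gamma_yyy = -0.067392; k2 = (1.062712, 0.459993, 0.147538, -0.107293)
  k3: at (x, y) = (1.388304, -0.820804), (dx/dtau, dy/dtau) = (1.061215, 0.460021); Gamma_xxx = 0.092528, Gamma_xxy = -0.277583, Gamma_xyy = 0.092528, Gamma_yxx = -0.067338, Gamma_yxy = 0.202015, Gamma_yyy = -0.067338; k3 = (1.061215, 0.460021, 0.147239, -0.107155)
  k4: at (x, y) = (1.520768, -0.763298), (dx/dtau, dy/dtau) = (1.079582, 0.446644); Gamma_xxx = 0.088453, Gamma_xxy = -0.265360, Gamma_xyy = 0.088453, Gamma_yxx = -0.069166, Gamma_yxy = 0.207499, Gamma_yyy = -0.069166; k4 = (1.079582, 0.446644, 0.135170, -0.105696)
  Y <- Y + (h/6)(k1 + 2k2 + 2k3 + k4): x = 1.5209, y = -0.7633, dx/dtau = 1.0796, dy/dtau = 0.4467
step 3:
  k1: at (x, y) = (1.520890, -0.763299), (dx/dtau, dy/dtau) = (1.079616, 0.446678); Gamma_xxx = 0.088449, Gamma_xxy = -0.265346, Gamma_xyy = 0.088449, Gamma_yxx = -0.069166, Gamma_yxy = 0.207498, Gamma_yyy = -0.069166; k1 = (1.079616, 0.446678, 0.135181, -0.105710)
  k2: at (x, y) = (1.655842, -0.707464), (dx/dtau, dy/dtau) = (1.096513, 0.433464); Gamma_xxx = 0.084306, Gamma_xxy = -0.252919, Gamma_xyy = 0.084306, Gamma_yxx = -0.070584, Gamma_yxy = 0.211753, Gamma_yyy = -0.070584; k2 = (1.096513, 0.433464, 0.123219, -0.103164)
  k3: at (x, y) = (1.657954, -0.709116), (dx/dtau, dy/dtau) = (1.095018, 0.433783); Gamma_xxx = 0.084199, Gamma_xxy = -0.252597, Gamma_xyy = 0.084199, Gamma_yxx = -0.070520, Gamma_yxy = 0.211561, Gamma_yyy = -0.070520; k3 = (1.095018, 0.433783, 0.123163, -0.103155)
  k4: at (x, y) = (1.794644, -0.654853), (dx/dtau, dy/dtau) = (1.110407, 0.420890); Gamma_xxx = 0.080082, Gamma_xxy = -0.240245, Gamma_xyy = 0.080082, Gamma_yxx = -0.071546, Gamma_yxy = 0.214639, Gamma_yyy = -0.071546; k4 = (1.110407, 0.420890, 0.111634, -0.099736)
  Y <- Y + (h/6)(k1 + 2k2 + 2k3 + k4): x = 1.7948, y = -0.6549, dx/dtau = 1.1104, dy/dtau = 0.4209


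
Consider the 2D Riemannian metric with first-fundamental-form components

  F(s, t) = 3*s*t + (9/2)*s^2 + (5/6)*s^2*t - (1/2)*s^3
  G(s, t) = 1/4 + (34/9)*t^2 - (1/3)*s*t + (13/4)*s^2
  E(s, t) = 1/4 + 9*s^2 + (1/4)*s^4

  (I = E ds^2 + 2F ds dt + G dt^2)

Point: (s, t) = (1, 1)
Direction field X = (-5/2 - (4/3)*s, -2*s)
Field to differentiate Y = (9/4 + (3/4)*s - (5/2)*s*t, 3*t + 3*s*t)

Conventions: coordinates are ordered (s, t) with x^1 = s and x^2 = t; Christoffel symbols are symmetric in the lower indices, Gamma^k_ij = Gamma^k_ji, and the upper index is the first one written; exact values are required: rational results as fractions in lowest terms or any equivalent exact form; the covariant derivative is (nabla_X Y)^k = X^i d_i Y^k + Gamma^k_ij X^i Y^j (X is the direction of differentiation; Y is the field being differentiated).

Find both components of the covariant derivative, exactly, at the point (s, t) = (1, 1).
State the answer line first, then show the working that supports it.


Answer: (nabla_X Y)^s = 417667/1992, (nabla_X Y)^t = -88663/332

E = 19/2, F = 47/6, G = 125/18 at the point
E_s = 19, E_t = 0, F_s = 73/6, F_t = 23/6, G_s = 37/6, G_t = 65/9
EG - F^2 = 83/18;  g^inv = (18/83) * [[125/18, -47/6], [-47/6, 19/2]]
first-kind symbols [ij,l] = (1/2)(d_i g_jl + d_j g_il - d_l g_ij): [ss,s] = E_s/2 = 19/2, [ss,t] = F_s - E_t/2 = 73/6, [st,s] = E_t/2 = 0, [st,t] = G_s/2 = 37/12, [tt,s] = F_t - G_s/2 = 3/4, [tt,t] = G_t/2 = 65/18
Gamma^s_ij = (G*[ij,s] - F*[ij,t])/(EG - F^2), Gamma^t_ij = (E*[ij,t] - F*[ij,s])/(EG - F^2)
Gamma_sss = -528/83, Gamma_sst = -1739/332, Gamma_stt = -4985/996, Gamma_tss = 741/83, Gamma_tst = 2109/332, Gamma_ttt = 2047/332
X = (-23/6, -2), Y = (1/2, 6) at the point


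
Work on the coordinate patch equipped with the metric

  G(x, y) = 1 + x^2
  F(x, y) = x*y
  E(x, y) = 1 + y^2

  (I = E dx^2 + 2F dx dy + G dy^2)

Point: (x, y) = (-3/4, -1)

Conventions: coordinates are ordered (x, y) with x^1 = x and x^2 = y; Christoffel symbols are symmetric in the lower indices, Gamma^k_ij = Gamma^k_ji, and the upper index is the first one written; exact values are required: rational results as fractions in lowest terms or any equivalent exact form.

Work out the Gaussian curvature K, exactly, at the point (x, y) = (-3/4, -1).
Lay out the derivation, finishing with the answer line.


E = 2, F = 3/4, G = 25/16, EG - F^2 = 41/16 at the point
E_x = 0, E_y = -2, F_x = -1, F_y = -3/4, G_x = -3/2, G_y = 0
E_yy = 2, F_xy = 1, G_xx = 2
K follows from Brioschi's formula, (det M1 - det M2)/(EG - F^2)^2.
M1 = [[-E_yy/2 + F_xy - G_xx/2, E_x/2, F_x - E_y/2], [F_y - G_x/2, E, F], [G_y/2, F, G]] = [[-1, 0, 0], [0, 2, 3/4], [0, 3/4, 25/16]]; det M1 = -41/16
M2 = [[0, E_y/2, G_x/2], [E_y/2, E, F], [G_x/2, F, G]] = [[0, -1, -3/4], [-1, 2, 3/4], [-3/4, 3/4, 25/16]]; det M2 = -25/16
det M1 - det M2 = -1; K = -1 / (41/16)^2 = -256/1681

Answer: K = -256/1681


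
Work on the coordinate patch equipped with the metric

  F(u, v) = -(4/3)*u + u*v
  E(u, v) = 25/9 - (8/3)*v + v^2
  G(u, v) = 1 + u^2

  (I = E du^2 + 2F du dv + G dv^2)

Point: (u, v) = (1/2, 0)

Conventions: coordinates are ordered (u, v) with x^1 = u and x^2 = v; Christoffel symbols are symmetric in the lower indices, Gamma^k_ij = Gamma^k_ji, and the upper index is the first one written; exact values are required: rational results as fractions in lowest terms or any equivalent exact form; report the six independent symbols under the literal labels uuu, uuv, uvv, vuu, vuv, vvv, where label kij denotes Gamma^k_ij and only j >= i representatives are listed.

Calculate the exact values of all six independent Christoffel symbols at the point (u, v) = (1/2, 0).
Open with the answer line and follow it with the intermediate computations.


Answer: Gamma_uuu = 0, Gamma_uuv = -48/109, Gamma_uvv = 0, Gamma_vuu = 0, Gamma_vuv = 18/109, Gamma_vvv = 0

E = 25/9, F = -2/3, G = 5/4 at the point
E_u = 0, E_v = -8/3, F_u = -4/3, F_v = 1/2, G_u = 1, G_v = 0
EG - F^2 = 109/36;  g^inv = (36/109) * [[5/4, 2/3], [2/3, 25/9]]
first-kind symbols [ij,l] = (1/2)(d_i g_jl + d_j g_il - d_l g_ij): [uu,u] = E_u/2 = 0, [uu,v] = F_u - E_v/2 = 0, [uv,u] = E_v/2 = -4/3, [uv,v] = G_u/2 = 1/2, [vv,u] = F_v - G_u/2 = 0, [vv,v] = G_v/2 = 0
Gamma^u_ij = (G*[ij,u] - F*[ij,v])/(EG - F^2), Gamma^v_ij = (E*[ij,v] - F*[ij,u])/(EG - F^2)


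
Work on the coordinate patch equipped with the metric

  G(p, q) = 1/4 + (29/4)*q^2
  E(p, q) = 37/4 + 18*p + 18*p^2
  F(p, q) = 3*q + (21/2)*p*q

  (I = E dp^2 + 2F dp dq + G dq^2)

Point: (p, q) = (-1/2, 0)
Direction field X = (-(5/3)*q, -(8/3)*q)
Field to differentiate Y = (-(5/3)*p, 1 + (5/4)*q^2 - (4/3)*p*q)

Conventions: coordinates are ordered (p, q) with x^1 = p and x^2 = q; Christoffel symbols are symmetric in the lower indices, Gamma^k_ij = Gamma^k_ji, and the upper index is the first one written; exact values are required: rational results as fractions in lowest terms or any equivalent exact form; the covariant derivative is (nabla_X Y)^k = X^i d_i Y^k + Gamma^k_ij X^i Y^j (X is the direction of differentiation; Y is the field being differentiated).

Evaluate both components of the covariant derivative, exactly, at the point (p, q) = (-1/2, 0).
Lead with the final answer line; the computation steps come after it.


Answer: (nabla_X Y)^p = 0, (nabla_X Y)^q = 0

E = 19/4, F = 0, G = 1/4 at the point
E_p = 0, E_q = 0, F_p = 0, F_q = -9/4, G_p = 0, G_q = 0
EG - F^2 = 19/16;  g^inv = (16/19) * [[1/4, 0], [0, 19/4]]
first-kind symbols [ij,l] = (1/2)(d_i g_jl + d_j g_il - d_l g_ij): [pp,p] = E_p/2 = 0, [pp,q] = F_p - E_q/2 = 0, [pq,p] = E_q/2 = 0, [pq,q] = G_p/2 = 0, [qq,p] = F_q - G_p/2 = -9/4, [qq,q] = G_q/2 = 0
Gamma^p_ij = (G*[ij,p] - F*[ij,q])/(EG - F^2), Gamma^q_ij = (E*[ij,q] - F*[ij,p])/(EG - F^2)
Gamma_ppp = 0, Gamma_ppq = 0, Gamma_pqq = -9/19, Gamma_qpp = 0, Gamma_qpq = 0, Gamma_qqq = 0
X = (0, 0), Y = (5/6, 1) at the point


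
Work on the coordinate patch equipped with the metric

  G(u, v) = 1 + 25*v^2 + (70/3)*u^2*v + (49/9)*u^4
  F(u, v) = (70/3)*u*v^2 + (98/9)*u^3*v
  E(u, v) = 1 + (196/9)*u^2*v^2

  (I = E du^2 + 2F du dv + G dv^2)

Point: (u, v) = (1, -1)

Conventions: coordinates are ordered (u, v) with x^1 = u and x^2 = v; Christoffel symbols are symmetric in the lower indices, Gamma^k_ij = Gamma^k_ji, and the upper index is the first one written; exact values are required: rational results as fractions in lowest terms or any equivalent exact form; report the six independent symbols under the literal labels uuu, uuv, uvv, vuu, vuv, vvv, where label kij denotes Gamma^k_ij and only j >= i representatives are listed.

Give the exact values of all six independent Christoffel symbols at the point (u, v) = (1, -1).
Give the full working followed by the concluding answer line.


E = 205/9, F = 112/9, G = 73/9 at the point
E_u = 392/9, E_v = -392/9, F_u = -28/3, F_v = -322/9, G_u = -224/9, G_v = -80/3
EG - F^2 = 269/9;  g^inv = (9/269) * [[73/9, -112/9], [-112/9, 205/9]]
first-kind symbols [ij,l] = (1/2)(d_i g_jl + d_j g_il - d_l g_ij): [uu,u] = E_u/2 = 196/9, [uu,v] = F_u - E_v/2 = 112/9, [uv,u] = E_v/2 = -196/9, [uv,v] = G_u/2 = -112/9, [vv,u] = F_v - G_u/2 = -70/3, [vv,v] = G_v/2 = -40/3
Gamma^u_ij = (G*[ij,u] - F*[ij,v])/(EG - F^2), Gamma^v_ij = (E*[ij,v] - F*[ij,u])/(EG - F^2)

Answer: Gamma_uuu = 196/269, Gamma_uuv = -196/269, Gamma_uvv = -210/269, Gamma_vuu = 112/269, Gamma_vuv = -112/269, Gamma_vvv = -120/269


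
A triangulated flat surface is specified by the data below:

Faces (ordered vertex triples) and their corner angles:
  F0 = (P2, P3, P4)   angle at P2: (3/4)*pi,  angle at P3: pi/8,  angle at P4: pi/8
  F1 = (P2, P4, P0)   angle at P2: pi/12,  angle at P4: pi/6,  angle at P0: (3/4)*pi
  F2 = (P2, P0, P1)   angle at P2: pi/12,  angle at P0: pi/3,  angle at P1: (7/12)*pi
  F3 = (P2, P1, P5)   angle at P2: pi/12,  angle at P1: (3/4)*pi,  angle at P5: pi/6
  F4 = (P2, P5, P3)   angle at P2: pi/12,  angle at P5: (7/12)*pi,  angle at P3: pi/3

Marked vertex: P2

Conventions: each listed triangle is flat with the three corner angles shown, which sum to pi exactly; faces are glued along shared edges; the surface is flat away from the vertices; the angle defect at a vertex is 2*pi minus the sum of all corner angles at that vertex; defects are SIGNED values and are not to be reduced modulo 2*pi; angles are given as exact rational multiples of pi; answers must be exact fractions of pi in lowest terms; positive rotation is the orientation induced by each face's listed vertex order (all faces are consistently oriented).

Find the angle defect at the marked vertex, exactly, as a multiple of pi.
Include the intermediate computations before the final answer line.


Sum of corner angles at P2: (13/12)*pi
defect = 2*pi - (13/12)*pi

Answer: defect(P2) = (11/12)*pi


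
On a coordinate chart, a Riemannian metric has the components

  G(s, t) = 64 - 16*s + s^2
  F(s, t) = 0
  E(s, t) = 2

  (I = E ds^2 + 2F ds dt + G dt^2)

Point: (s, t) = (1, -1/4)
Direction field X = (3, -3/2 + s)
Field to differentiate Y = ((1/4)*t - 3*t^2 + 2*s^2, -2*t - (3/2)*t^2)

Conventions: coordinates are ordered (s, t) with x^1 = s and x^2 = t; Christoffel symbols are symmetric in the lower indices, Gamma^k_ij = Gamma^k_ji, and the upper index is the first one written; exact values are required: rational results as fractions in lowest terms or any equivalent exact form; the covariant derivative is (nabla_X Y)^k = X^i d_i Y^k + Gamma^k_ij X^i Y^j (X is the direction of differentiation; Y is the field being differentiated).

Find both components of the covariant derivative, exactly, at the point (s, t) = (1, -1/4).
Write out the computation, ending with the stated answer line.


E = 2, F = 0, G = 49 at the point
E_s = 0, E_t = 0, F_s = 0, F_t = 0, G_s = -14, G_t = 0
EG - F^2 = 98;  g^inv = (1/98) * [[49, 0], [0, 2]]
first-kind symbols [ij,l] = (1/2)(d_i g_jl + d_j g_il - d_l g_ij): [ss,s] = E_s/2 = 0, [ss,t] = F_s - E_t/2 = 0, [st,s] = E_t/2 = 0, [st,t] = G_s/2 = -7, [tt,s] = F_t - G_s/2 = 7, [tt,t] = G_t/2 = 0
Gamma^s_ij = (G*[ij,s] - F*[ij,t])/(EG - F^2), Gamma^t_ij = (E*[ij,t] - F*[ij,s])/(EG - F^2)
Gamma_sss = 0, Gamma_sst = 0, Gamma_stt = 7/2, Gamma_tss = 0, Gamma_tst = -1/7, Gamma_ttt = 0
X = (3, -1/2), Y = (7/4, 13/32) at the point

Answer: (nabla_X Y)^s = 1333/128, (nabla_X Y)^t = 129/224


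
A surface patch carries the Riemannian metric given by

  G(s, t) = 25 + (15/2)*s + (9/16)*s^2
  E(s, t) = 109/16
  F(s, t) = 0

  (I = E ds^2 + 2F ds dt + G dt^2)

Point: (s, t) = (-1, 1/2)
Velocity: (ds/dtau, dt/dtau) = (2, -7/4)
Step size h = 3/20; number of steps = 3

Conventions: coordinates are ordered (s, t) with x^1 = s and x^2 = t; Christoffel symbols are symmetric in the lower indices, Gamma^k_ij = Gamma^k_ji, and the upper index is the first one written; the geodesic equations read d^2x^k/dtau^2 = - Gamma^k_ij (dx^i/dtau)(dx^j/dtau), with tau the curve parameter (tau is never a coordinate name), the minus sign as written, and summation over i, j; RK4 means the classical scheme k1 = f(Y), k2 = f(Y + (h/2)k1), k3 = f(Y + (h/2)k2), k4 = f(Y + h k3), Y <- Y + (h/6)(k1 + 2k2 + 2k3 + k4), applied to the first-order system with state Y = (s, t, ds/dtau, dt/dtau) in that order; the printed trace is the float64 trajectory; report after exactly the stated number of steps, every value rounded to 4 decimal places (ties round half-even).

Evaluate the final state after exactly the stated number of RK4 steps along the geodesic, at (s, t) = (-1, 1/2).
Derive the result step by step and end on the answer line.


f(Y) = (ds/dtau, dt/dtau, -Gamma^s_ij Y'^i Y'^j, -Gamma^t_ij Y'^i Y'^j) with the Gammas evaluated at the stage position; h = 0.150000; intermediate values shown to 6 dp
step 0: s = -1.0000, t = 0.5000, ds/dtau = 2.0000, dt/dtau = -1.7500
step 1:
  k1: at (s, t) = (-1.000000, 0.500000), (ds/dtau, dt/dtau) = (2.000000, -1.750000); Gamma_sss = 0.000000, Gamma_sst = 0.000000, Gamma_stt = -0.467890, Gamma_tss = 0.000000, Gamma_tst = 0.176471, Gamma_ttt = 0.000000; k1 = (2.000000, -1.750000, 1.432913, 1.235294)
  k2: at (s, t) = (-0.850000, 0.368750), (ds/dtau, dt/dtau) = (2.107468, -1.657353); Gamma_sss = 0.000000, Gamma_sst = 0.000000, Gamma_stt = -0.480275, Gamma_tss = 0.000000, Gamma_tst = 0.171920, Gamma_ttt = 0.000000; k2 = (2.107468, -1.657353, 1.319229, 1.200969)
  k3: at (s, t) = (-0.841940, 0.375699), (ds/dtau, dt/dtau) = (2.098942, -1.659927); Gamma_sss = 0.000000, Gamma_sst = 0.000000, Gamma_stt = -0.480941, Gamma_tss = 0.000000, Gamma_tst = 0.171682, Gamma_ttt = 0.000000; k3 = (2.098942, -1.659927, 1.325164, 1.196311)
  k4: at (s, t) = (-0.685159, 0.251011), (ds/dtau, dt/dtau) = (2.198775, -1.570553); Gamma_sss = 0.000000, Gamma_sst = 0.000000, Gamma_stt = -0.493886, Gamma_tss = 0.000000, Gamma_tst = 0.167182, Gamma_ttt = 0.000000; k4 = (2.198775, -1.570553, 1.218238, 1.154656)
  Y <- Y + (h/6)(k1 + 2k2 + 2k3 + k4): s = -0.6847, t = 0.2511, ds/dtau = 2.1985, dt/dtau = -1.5704
step 2:
  k1: at (s, t) = (-0.684710, 0.251122), (ds/dtau, dt/dtau) = (2.198498, -1.570387); Gamma_sss = 0.000000, Gamma_sst = 0.000000, Gamma_stt = -0.493923, Gamma_tss = 0.000000, Gamma_tst = 0.167169, Gamma_ttt = 0.000000; k1 = (2.198498, -1.570387, 1.218072, 1.154303)
  k2: at (s, t) = (-0.519823, 0.133343), (ds/dtau, dt/dtau) = (2.289854, -1.483815); Gamma_sss = 0.000000, Gamma_sst = 0.000000, Gamma_stt = -0.507538, Gamma_tss = 0.000000, Gamma_tst = 0.162685, Gamma_ttt = 0.000000; k2 = (2.289854, -1.483815, 1.117448, 1.105516)
  k3: at (s, t) = (-0.512971, 0.139836), (ds/dtau, dt/dtau) = (2.282307, -1.487474); Gamma_sss = 0.000000, Gamma_sst = 0.000000, Gamma_stt = -0.508103, Gamma_tss = 0.000000, Gamma_tst = 0.162504, Gamma_ttt = 0.000000; k3 = (2.282307, -1.487474, 1.124218, 1.103360)
  k4: at (s, t) = (-0.342364, 0.028001), (ds/dtau, dt/dtau) = (2.367131, -1.404883); Gamma_sss = 0.000000, Gamma_sst = 0.000000, Gamma_stt = -0.522190, Gamma_tss = 0.000000, Gamma_tst = 0.158120, Gamma_ttt = 0.000000; k4 = (2.367131, -1.404883, 1.030645, 1.051671)
  Y <- Y + (h/6)(k1 + 2k2 + 2k3 + k4): s = -0.3420, t = 0.0282, ds/dtau = 2.3668, dt/dtau = -1.4048
step 3:
  k1: at (s, t) = (-0.341961, 0.028176), (ds/dtau, dt/dtau) = (2.366800, -1.404794); Gamma_sss = 0.000000, Gamma_sst = 0.000000, Gamma_stt = -0.522223, Gamma_tss = 0.000000, Gamma_tst = 0.158110, Gamma_ttt = 0.000000; k1 = (2.366800, -1.404794, 1.030580, 1.051390)
  k2: at (s, t) = (-0.164451, -0.077184), (ds/dtau, dt/dtau) = (2.444093, -1.325940); Gamma_sss = 0.000000, Gamma_sst = 0.000000, Gamma_stt = -0.536880, Gamma_tss = 0.000000, Gamma_tst = 0.153794, Gamma_ttt = 0.000000; k2 = (2.444093, -1.325940, 0.943898, 0.996805)
  k3: at (s, t) = (-0.158654, -0.071269), (ds/dtau, dt/dtau) = (2.437592, -1.330034); Gamma_sss = 0.000000, Gamma_sst = 0.000000, Gamma_stt = -0.537359, Gamma_tss = 0.000000, Gamma_tst = 0.153657, Gamma_ttt = 0.000000; k3 = (2.437592, -1.330034, 0.950582, 0.996335)
  k4: at (s, t) = (0.023677, -0.171329), (ds/dtau, dt/dtau) = (2.509387, -1.255344); Gamma_sss = 0.000000, Gamma_sst = 0.000000, Gamma_stt = -0.552414, Gamma_tss = 0.000000, Gamma_tst = 0.149469, Gamma_ttt = 0.000000; k4 = (2.509387, -1.255344, 0.870542, 0.941699)
  Y <- Y + (h/6)(k1 + 2k2 + 2k3 + k4): s = 0.0240, t = -0.1711, ds/dtau = 2.5091, dt/dtau = -1.2553

Answer: s = 0.0240, t = -0.1711, ds/dtau = 2.5091, dt/dtau = -1.2553


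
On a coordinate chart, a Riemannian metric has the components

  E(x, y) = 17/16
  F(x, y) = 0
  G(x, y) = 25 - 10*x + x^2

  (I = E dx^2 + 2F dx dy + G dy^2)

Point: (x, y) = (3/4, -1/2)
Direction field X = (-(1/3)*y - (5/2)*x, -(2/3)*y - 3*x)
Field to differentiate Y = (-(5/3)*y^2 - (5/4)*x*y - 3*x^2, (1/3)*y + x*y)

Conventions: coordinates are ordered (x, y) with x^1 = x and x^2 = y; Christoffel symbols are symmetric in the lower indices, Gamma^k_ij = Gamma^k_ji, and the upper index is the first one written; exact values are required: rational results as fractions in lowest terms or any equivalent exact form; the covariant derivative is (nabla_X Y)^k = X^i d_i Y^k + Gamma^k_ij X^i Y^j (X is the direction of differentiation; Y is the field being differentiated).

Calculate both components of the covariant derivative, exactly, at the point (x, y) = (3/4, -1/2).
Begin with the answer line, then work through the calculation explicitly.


Answer: (nabla_X Y)^x = 75/8, (nabla_X Y)^y = -10661/4896

E = 17/16, F = 0, G = 289/16 at the point
E_x = 0, E_y = 0, F_x = 0, F_y = 0, G_x = -17/2, G_y = 0
EG - F^2 = 4913/256;  g^inv = (256/4913) * [[289/16, 0], [0, 17/16]]
first-kind symbols [ij,l] = (1/2)(d_i g_jl + d_j g_il - d_l g_ij): [xx,x] = E_x/2 = 0, [xx,y] = F_x - E_y/2 = 0, [xy,x] = E_y/2 = 0, [xy,y] = G_x/2 = -17/4, [yy,x] = F_y - G_x/2 = 17/4, [yy,y] = G_y/2 = 0
Gamma^x_ij = (G*[ij,x] - F*[ij,y])/(EG - F^2), Gamma^y_ij = (E*[ij,y] - F*[ij,x])/(EG - F^2)
Gamma_xxx = 0, Gamma_xxy = 0, Gamma_xyy = 4, Gamma_yxx = 0, Gamma_yxy = -4/17, Gamma_yyy = 0
X = (-41/24, -23/12), Y = (-157/96, -13/24) at the point


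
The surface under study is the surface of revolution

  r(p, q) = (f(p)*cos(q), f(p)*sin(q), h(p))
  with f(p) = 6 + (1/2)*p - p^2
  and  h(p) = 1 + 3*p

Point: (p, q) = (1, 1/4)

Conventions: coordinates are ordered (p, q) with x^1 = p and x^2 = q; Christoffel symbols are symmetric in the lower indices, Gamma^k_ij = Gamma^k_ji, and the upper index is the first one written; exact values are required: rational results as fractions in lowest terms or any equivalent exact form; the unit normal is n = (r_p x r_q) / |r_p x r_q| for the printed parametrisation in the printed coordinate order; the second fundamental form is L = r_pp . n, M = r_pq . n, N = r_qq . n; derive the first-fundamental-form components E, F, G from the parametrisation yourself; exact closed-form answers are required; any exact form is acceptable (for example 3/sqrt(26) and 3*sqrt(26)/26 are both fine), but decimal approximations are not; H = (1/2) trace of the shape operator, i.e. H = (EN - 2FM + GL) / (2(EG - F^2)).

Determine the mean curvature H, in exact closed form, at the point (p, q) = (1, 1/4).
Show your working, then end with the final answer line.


f = 11/2, f' = -3/2, f'' = -2, h' = 3, h'' = 0
E = 45/4, F = 0, G = 121/4; answer radicand W^2 = 45/4
unnormalised second-form numerators: l = 6, m = 0, n = 33/2; L = l/sqrt(45/4), and similarly M = m/sqrt(W^2), N = n/sqrt(W^2)
H = (E*n - 2*F*m + G*l) / (2*(EG - F^2)*sqrt(W^2)); E*n - 2*F*m + G*l = 2937/8, EG - F^2 = 5445/16, so H = (89/165)/sqrt(45/4)

Answer: H = 178*sqrt(5)/2475


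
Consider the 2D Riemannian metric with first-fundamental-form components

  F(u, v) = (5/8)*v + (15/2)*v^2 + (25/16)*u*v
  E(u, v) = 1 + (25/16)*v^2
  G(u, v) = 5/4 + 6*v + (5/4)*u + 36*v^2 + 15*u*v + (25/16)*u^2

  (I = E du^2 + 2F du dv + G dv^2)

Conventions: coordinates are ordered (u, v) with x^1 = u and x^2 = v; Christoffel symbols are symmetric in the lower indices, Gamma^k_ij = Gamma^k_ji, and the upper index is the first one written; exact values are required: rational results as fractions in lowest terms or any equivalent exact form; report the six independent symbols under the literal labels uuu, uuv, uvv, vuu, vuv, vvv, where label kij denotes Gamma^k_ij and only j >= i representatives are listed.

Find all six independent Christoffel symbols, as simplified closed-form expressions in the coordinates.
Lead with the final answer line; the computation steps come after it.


Answer: Gamma_uuu = 0, Gamma_uuv = 25*v/(25*u^2 + 240*u*v + 20*u + 601*v^2 + 96*v + 20), Gamma_uvv = 120*v/(25*u^2 + 240*u*v + 20*u + 601*v^2 + 96*v + 20), Gamma_vuu = 0, Gamma_vuv = (25*u + 120*v + 10)/(25*u^2 + 240*u*v + 20*u + 601*v^2 + 96*v + 20), Gamma_vvv = (120*u + 576*v + 48)/(25*u^2 + 240*u*v + 20*u + 601*v^2 + 96*v + 20)

E = 1 + (25/16)*v^2; F = (5/8)*v + (15/2)*v^2 + (25/16)*u*v; G = 5/4 + 6*v + (5/4)*u + 36*v^2 + 15*u*v + (25/16)*u^2
Gamma^k_ij = (1/2) g^{kl} (d_i g_jl + d_j g_il - d_l g_ij), with g^inv = (1/(EG-F^2)) [[G, -F], [-F, E]]
first partials: E_u = 0, E_v = (25/8)*v, F_u = (25/16)*v, F_v = 5/8 + 15*v + (25/16)*u, G_u = 5/4 + 15*v + (25/8)*u, G_v = 6 + 72*v + 15*u
D = EG - F^2 = 5/4 + 6*v + (5/4)*u + (601/16)*v^2 + 15*u*v + (25/16)*u^2
expanded: Gamma^u_uu = (G E_u - 2F F_u + F E_v)/(2D), Gamma^u_uv = (G E_v - F G_u)/(2D), Gamma^u_vv = (2G F_v - G G_u - F G_v)/(2D), Gamma^v_uu = (2E F_u - E E_v - F E_u)/(2D), Gamma^v_uv = (E G_u - F E_v)/(2D), Gamma^v_vv = (E G_v - 2F F_v + F G_u)/(2D); substitute and cancel common factors


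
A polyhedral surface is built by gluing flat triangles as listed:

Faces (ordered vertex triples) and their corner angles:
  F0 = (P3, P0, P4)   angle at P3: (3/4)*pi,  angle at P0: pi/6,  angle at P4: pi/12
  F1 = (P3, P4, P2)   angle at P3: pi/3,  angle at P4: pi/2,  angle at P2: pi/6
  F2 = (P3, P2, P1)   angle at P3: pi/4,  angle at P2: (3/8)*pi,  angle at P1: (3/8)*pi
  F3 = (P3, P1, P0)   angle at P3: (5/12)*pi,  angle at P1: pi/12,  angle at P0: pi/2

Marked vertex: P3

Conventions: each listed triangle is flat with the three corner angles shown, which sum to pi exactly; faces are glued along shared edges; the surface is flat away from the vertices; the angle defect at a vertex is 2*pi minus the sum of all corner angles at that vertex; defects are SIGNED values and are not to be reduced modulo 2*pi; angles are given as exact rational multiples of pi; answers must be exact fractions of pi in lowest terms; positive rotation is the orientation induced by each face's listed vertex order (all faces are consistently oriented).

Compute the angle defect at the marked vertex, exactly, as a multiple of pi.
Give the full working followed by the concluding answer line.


Sum of corner angles at P3: (7/4)*pi
defect = 2*pi - (7/4)*pi

Answer: defect(P3) = pi/4


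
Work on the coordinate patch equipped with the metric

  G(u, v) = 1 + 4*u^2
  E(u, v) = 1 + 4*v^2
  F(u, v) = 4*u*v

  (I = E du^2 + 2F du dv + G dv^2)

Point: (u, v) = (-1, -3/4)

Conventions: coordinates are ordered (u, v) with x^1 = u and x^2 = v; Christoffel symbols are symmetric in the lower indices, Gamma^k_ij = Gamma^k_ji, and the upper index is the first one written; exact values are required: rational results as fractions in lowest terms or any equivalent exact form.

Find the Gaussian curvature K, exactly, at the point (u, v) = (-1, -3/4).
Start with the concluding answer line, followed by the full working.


Answer: K = -64/841

E = 13/4, F = 3, G = 5, EG - F^2 = 29/4 at the point
E_u = 0, E_v = -6, F_u = -3, F_v = -4, G_u = -8, G_v = 0
E_vv = 8, F_uv = 4, G_uu = 8
By Brioschi, K is (det M1 - det M2) divided by (EG - F^2) squared.
M1 = [[-E_vv/2 + F_uv - G_uu/2, E_u/2, F_u - E_v/2], [F_v - G_u/2, E, F], [G_v/2, F, G]] = [[-4, 0, 0], [0, 13/4, 3], [0, 3, 5]]; det M1 = -29
M2 = [[0, E_v/2, G_u/2], [E_v/2, E, F], [G_u/2, F, G]] = [[0, -3, -4], [-3, 13/4, 3], [-4, 3, 5]]; det M2 = -25
det M1 - det M2 = -4; K = -4 / (29/4)^2 = -64/841


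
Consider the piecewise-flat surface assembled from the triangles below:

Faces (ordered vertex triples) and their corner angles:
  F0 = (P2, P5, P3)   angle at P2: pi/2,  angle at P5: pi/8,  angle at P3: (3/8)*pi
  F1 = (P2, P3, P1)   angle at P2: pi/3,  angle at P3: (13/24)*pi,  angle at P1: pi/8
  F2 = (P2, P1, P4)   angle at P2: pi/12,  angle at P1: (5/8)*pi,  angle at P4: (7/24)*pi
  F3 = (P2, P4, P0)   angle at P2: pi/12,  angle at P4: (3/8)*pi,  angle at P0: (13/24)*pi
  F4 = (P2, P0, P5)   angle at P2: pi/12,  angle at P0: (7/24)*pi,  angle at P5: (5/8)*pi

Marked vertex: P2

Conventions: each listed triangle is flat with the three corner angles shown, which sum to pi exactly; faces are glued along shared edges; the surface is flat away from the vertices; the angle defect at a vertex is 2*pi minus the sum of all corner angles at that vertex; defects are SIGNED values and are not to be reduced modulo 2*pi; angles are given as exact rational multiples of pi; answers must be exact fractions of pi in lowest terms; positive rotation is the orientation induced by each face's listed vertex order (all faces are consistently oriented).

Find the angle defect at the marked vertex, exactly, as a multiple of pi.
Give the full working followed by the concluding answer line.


Sum of corner angles at P2: (13/12)*pi
defect = 2*pi - (13/12)*pi

Answer: defect(P2) = (11/12)*pi


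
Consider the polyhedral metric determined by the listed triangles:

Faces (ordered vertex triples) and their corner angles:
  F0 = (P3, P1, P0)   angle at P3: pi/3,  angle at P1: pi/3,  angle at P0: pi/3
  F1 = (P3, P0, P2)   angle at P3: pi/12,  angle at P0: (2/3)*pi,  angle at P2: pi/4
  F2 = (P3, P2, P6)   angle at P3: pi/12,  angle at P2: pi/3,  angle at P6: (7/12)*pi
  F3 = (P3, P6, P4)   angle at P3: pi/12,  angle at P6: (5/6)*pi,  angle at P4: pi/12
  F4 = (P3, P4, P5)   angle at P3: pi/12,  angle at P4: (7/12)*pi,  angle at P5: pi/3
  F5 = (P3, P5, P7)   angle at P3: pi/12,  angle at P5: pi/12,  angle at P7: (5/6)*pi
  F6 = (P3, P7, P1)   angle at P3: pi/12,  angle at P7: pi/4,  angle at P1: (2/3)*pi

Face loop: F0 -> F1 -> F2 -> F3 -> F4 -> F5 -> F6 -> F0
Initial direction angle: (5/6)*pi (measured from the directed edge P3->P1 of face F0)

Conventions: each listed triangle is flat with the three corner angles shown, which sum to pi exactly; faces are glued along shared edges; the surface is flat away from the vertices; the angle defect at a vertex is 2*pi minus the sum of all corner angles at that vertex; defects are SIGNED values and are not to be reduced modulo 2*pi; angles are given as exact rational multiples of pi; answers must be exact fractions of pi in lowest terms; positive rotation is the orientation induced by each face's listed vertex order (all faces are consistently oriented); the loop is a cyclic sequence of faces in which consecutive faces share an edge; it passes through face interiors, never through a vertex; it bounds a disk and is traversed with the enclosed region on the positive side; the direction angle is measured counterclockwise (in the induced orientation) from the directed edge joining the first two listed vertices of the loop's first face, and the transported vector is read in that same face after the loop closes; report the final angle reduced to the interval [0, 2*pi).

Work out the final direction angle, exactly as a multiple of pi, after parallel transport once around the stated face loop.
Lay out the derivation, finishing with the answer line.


enclosed vertex P3: corner angles sum to (5/6)*pi, defect = 2*pi - (5/6)*pi = (7/6)*pi
by Gauss-Bonnet the loop rotates the vector by the enclosed defect sum (positive orientation, mod 2*pi)
final angle = (5/6)*pi + (7/6)*pi = 0 (mod 2*pi)

Answer: final direction angle = 0
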